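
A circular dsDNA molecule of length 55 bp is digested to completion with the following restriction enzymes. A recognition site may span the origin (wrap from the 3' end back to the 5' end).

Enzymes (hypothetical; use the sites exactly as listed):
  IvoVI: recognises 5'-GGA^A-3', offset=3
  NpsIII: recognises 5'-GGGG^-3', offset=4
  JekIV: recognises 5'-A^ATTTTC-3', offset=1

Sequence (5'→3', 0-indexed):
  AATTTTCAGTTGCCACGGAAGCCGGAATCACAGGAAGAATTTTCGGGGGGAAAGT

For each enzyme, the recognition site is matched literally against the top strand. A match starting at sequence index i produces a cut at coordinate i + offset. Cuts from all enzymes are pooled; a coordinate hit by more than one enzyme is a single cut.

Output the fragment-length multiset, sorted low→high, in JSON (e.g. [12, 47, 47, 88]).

Site scan:
  IvoVI GGAA/3: at [16, 23, 32, 48] ⇒ [19, 26, 35, 51]
  NpsIII GGGG/4: at [44, 45, 46] ⇒ [48, 49, 50]
  JekIV AATTTTC/1: at [0, 37] ⇒ [1, 38]

Pooled cuts: [1, 19, 26, 35, 38, 48, 49, 50, 51]

Fragment lengths:
  1→19: 18 bp
  19→26: 7 bp
  26→35: 9 bp
  35→38: 3 bp
  38→48: 10 bp
  48→49: 1 bp
  49→50: 1 bp
  50→51: 1 bp
  51→1 (wrap): 55-51+1 = 5 bp

[1,1,1,3,5,7,9,10,18]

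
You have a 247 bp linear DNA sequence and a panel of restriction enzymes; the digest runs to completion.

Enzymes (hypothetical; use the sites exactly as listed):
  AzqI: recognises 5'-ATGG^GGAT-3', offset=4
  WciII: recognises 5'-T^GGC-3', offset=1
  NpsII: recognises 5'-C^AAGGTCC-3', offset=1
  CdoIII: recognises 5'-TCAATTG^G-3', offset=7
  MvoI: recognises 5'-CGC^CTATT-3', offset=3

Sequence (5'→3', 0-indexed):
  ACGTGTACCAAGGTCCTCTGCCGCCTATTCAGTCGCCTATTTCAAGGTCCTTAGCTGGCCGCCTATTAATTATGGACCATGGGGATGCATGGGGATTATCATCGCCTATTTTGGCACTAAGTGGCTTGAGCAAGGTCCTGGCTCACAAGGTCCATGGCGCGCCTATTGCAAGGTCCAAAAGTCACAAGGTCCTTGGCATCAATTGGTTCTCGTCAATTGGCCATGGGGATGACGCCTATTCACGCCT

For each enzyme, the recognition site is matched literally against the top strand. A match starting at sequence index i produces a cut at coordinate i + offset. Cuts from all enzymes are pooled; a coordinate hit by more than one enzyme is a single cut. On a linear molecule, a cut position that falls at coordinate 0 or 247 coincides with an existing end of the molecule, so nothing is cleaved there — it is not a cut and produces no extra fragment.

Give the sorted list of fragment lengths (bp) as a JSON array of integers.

Site scan:
  AzqI (ATGGGGAT, off=4): starts [78, 88, 222] → cuts [82, 92, 226]
  WciII (TGGC, off=1): starts [55, 111, 121, 138, 154, 193, 217] → cuts [56, 112, 122, 139, 155, 194, 218]
  NpsII (CAAGGTCC, off=1): starts [8, 42, 130, 145, 168, 184] → cuts [9, 43, 131, 146, 169, 185]
  CdoIII (TCAATTGG, off=7): starts [198, 212] → cuts [205, 219]
  MvoI (CGCCTATT, off=3): starts [21, 33, 59, 102, 159, 232] → cuts [24, 36, 62, 105, 162, 235]

Pooled cuts: [9, 24, 36, 43, 56, 62, 82, 92, 105, 112, 122, 131, 139, 146, 155, 162, 169, 185, 194, 205, 218, 219, 226, 235]

Fragment lengths:
  [0,9): 9 bp
  [9,24): 15 bp
  [24,36): 12 bp
  [36,43): 7 bp
  [43,56): 13 bp
  [56,62): 6 bp
  [62,82): 20 bp
  [82,92): 10 bp
  [92,105): 13 bp
  [105,112): 7 bp
  [112,122): 10 bp
  [122,131): 9 bp
  [131,139): 8 bp
  [139,146): 7 bp
  [146,155): 9 bp
  [155,162): 7 bp
  [162,169): 7 bp
  [169,185): 16 bp
  [185,194): 9 bp
  [194,205): 11 bp
  [205,218): 13 bp
  [218,219): 1 bp
  [219,226): 7 bp
  [226,235): 9 bp
  [235,247): 12 bp

[1,6,7,7,7,7,7,7,8,9,9,9,9,9,10,10,11,12,12,13,13,13,15,16,20]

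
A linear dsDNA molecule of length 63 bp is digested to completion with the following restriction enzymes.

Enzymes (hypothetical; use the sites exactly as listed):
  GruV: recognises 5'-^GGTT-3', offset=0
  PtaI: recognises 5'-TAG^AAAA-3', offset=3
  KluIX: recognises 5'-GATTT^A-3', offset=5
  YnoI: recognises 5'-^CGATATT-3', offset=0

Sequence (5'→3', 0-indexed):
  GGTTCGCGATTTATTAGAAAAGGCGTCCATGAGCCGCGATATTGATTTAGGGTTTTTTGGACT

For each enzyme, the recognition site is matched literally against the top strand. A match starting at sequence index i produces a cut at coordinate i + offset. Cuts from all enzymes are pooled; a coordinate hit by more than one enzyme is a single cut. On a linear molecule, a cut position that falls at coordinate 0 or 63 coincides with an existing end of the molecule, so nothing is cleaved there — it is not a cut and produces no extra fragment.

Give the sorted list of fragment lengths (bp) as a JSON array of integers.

Scan for sites:
  GruV (GGTT, off=0): starts [0, 50] → cuts [50] (position 0 is a terminus of the linear molecule — no cut)
  PtaI (TAGAAAA, off=3): starts [14] → cuts [17]
  KluIX (GATTTA, off=5): starts [7, 43] → cuts [12, 48]
  YnoI (CGATATT, off=0): starts [36] → cuts [36]

All cut coordinates (distinct, sorted): [12, 17, 36, 48, 50]

Fragment lengths:
  [0,12): 12 bp
  [12,17): 5 bp
  [17,36): 19 bp
  [36,48): 12 bp
  [48,50): 2 bp
  [50,63): 13 bp

[2,5,12,12,13,19]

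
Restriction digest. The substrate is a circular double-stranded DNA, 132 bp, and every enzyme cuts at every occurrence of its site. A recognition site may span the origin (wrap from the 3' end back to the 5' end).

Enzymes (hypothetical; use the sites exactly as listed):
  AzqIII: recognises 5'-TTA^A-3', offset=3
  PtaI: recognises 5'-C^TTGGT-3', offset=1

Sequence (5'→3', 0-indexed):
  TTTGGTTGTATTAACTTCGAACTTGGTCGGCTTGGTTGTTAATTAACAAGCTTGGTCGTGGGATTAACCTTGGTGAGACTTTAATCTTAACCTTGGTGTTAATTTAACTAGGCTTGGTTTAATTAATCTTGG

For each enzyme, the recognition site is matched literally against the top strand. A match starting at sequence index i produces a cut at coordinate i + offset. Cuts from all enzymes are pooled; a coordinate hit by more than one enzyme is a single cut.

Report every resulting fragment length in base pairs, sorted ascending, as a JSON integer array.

[3,3,3,4,4,5,6,6,7,8,9,9,9,10,14,15,17]

Scan for sites:
  AzqIII (TTAA, off=3): starts [10, 38, 42, 63, 80, 86, 98, 103, 118, 122] → cuts [13, 41, 45, 66, 83, 89, 101, 106, 121, 125]
  PtaI (CTTGGT, off=1): starts [21, 30, 50, 68, 91, 112, 127] → cuts [22, 31, 51, 69, 92, 113, 128]

Pooled cuts: [13, 22, 31, 41, 45, 51, 66, 69, 83, 89, 92, 101, 106, 113, 121, 125, 128]

Fragments:
  13→22: 9 bp
  22→31: 9 bp
  31→41: 10 bp
  41→45: 4 bp
  45→51: 6 bp
  51→66: 15 bp
  66→69: 3 bp
  69→83: 14 bp
  83→89: 6 bp
  89→92: 3 bp
  92→101: 9 bp
  101→106: 5 bp
  106→113: 7 bp
  113→121: 8 bp
  121→125: 4 bp
  125→128: 3 bp
  128→13 (wrap): 132-128+13 = 17 bp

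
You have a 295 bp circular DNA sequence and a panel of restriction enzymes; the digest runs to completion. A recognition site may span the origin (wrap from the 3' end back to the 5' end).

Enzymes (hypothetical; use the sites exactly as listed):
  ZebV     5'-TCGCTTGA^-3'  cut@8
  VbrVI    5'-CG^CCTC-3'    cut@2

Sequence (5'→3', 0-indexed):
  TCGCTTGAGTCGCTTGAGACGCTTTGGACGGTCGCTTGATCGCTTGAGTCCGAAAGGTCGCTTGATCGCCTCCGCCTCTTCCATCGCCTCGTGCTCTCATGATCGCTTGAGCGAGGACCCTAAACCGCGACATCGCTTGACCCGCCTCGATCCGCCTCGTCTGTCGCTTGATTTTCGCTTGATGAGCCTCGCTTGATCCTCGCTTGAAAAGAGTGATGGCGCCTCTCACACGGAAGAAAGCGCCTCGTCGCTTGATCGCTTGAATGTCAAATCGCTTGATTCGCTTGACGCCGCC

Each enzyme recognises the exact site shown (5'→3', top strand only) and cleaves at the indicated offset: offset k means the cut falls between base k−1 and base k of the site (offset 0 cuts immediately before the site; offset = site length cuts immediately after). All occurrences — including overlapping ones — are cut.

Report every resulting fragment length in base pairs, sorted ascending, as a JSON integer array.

[3,4,5,6,8,8,9,9,10,10,11,11,12,13,14,14,16,17,18,21,22,24,30]

Scan for sites:
  ZebV (TCGCTTGA, off=8): starts [0, 9, 31, 39, 57, 102, 132, 163, 174, 188, 199, 247, 255, 271, 280] → cuts [8, 17, 39, 47, 65, 110, 140, 171, 182, 196, 207, 255, 263, 279, 288]
  VbrVI (CGCCTC, off=2): starts [66, 72, 84, 142, 152, 219, 240, 291] → cuts [68, 74, 86, 144, 154, 221, 242, 293]

Pooled cuts: [8, 17, 39, 47, 65, 68, 74, 86, 110, 140, 144, 154, 171, 182, 196, 207, 221, 242, 255, 263, 279, 288, 293]

Fragments:
  8→17: 9 bp
  17→39: 22 bp
  39→47: 8 bp
  47→65: 18 bp
  65→68: 3 bp
  68→74: 6 bp
  74→86: 12 bp
  86→110: 24 bp
  110→140: 30 bp
  140→144: 4 bp
  144→154: 10 bp
  154→171: 17 bp
  171→182: 11 bp
  182→196: 14 bp
  196→207: 11 bp
  207→221: 14 bp
  221→242: 21 bp
  242→255: 13 bp
  255→263: 8 bp
  263→279: 16 bp
  279→288: 9 bp
  288→293: 5 bp
  293→8 (wrap): 295-293+8 = 10 bp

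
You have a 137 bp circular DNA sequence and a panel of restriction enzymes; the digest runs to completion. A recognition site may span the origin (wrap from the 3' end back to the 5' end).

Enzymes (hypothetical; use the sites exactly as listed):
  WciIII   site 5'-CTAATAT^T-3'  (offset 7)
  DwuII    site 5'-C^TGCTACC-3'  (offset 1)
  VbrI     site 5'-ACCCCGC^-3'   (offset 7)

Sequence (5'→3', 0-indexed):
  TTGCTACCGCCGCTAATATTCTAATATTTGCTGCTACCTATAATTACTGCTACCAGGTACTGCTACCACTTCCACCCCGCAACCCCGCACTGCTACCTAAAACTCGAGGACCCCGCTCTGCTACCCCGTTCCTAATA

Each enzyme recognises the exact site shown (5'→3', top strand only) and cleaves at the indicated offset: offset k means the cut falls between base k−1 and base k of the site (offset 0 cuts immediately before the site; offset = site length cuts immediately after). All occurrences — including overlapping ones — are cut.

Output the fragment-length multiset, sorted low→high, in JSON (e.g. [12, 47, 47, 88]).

Scan for sites:
  WciIII CTAATATT/7: at [12, 20, 131] ⇒ [1, 19, 27]
  DwuII CTGCTACC/1: at [30, 46, 59, 89, 117] ⇒ [31, 47, 60, 90, 118]
  VbrI ACCCCGC/7: at [73, 81, 109] ⇒ [80, 88, 116]

Pooled cuts: [1, 19, 27, 31, 47, 60, 80, 88, 90, 116, 118]

Fragment lengths:
  1→19: 18 bp
  19→27: 8 bp
  27→31: 4 bp
  31→47: 16 bp
  47→60: 13 bp
  60→80: 20 bp
  80→88: 8 bp
  88→90: 2 bp
  90→116: 26 bp
  116→118: 2 bp
  118→1 (wrap): 137-118+1 = 20 bp

[2,2,4,8,8,13,16,18,20,20,26]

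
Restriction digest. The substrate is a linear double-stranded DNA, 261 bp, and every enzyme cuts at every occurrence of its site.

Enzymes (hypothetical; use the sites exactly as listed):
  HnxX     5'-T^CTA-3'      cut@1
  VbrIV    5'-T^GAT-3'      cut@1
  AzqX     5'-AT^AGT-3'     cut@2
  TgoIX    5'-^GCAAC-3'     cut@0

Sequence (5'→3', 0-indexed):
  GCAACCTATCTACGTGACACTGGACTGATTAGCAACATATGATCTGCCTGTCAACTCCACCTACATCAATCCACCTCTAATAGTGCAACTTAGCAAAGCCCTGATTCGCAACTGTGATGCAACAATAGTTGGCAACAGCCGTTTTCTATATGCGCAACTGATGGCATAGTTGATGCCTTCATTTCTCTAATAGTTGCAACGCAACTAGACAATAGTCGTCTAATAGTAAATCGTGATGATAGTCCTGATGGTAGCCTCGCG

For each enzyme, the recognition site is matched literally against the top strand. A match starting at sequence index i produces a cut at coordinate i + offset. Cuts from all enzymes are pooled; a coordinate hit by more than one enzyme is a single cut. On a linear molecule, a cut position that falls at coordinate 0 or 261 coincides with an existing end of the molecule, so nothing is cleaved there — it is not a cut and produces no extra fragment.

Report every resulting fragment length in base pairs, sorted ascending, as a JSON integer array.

[3,3,3,3,4,4,5,5,5,5,5,5,5,6,6,6,8,8,8,8,9,9,10,13,14,15,15,17,18,36]

Scan for sites:
  HnxX TCTA/1: at [8, 75, 144, 185, 218] ⇒ [9, 76, 145, 186, 219]
  VbrIV TGAT/1: at [25, 39, 101, 114, 158, 170, 233, 236, 245] ⇒ [26, 40, 102, 115, 159, 171, 234, 237, 246]
  AzqX ATAGT/2: at [79, 124, 165, 189, 211, 222, 238] ⇒ [81, 126, 167, 191, 213, 224, 240]
  TgoIX GCAAC/0: at [0, 31, 84, 107, 118, 131, 153, 195, 200] ⇒ [31, 84, 107, 118, 131, 153, 195, 200] (position 0 is a terminus of the linear molecule — no cut)

Pooled cuts: [9, 26, 31, 40, 76, 81, 84, 102, 107, 115, 118, 126, 131, 145, 153, 159, 167, 171, 186, 191, 195, 200, 213, 219, 224, 234, 237, 240, 246]

Fragment lengths:
  [0,9): 9 bp
  [9,26): 17 bp
  [26,31): 5 bp
  [31,40): 9 bp
  [40,76): 36 bp
  [76,81): 5 bp
  [81,84): 3 bp
  [84,102): 18 bp
  [102,107): 5 bp
  [107,115): 8 bp
  [115,118): 3 bp
  [118,126): 8 bp
  [126,131): 5 bp
  [131,145): 14 bp
  [145,153): 8 bp
  [153,159): 6 bp
  [159,167): 8 bp
  [167,171): 4 bp
  [171,186): 15 bp
  [186,191): 5 bp
  [191,195): 4 bp
  [195,200): 5 bp
  [200,213): 13 bp
  [213,219): 6 bp
  [219,224): 5 bp
  [224,234): 10 bp
  [234,237): 3 bp
  [237,240): 3 bp
  [240,246): 6 bp
  [246,261): 15 bp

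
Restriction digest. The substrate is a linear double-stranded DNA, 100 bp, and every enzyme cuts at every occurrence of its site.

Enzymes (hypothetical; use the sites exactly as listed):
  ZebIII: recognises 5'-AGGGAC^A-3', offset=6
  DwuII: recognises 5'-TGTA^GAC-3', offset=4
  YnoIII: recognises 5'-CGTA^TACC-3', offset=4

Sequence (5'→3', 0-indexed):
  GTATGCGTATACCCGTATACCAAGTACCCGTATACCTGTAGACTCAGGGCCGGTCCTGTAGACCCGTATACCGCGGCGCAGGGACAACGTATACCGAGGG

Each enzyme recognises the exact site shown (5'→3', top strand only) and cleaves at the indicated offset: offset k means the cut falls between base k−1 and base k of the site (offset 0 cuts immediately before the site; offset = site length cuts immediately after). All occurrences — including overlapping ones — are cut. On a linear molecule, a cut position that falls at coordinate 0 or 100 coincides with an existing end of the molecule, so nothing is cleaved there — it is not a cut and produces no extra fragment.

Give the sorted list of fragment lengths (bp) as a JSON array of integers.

[6,8,8,8,9,9,15,17,20]

Per-enzyme occurrences:
  ZebIII AGGGACA/6: at [79] ⇒ [85]
  DwuII TGTAGAC/4: at [36, 56] ⇒ [40, 60]
  YnoIII CGTATACC/4: at [5, 13, 28, 64, 87] ⇒ [9, 17, 32, 68, 91]

All cut coordinates (distinct, sorted): [9, 17, 32, 40, 60, 68, 85, 91]

Fragments:
  [0,9): 9 bp
  [9,17): 8 bp
  [17,32): 15 bp
  [32,40): 8 bp
  [40,60): 20 bp
  [60,68): 8 bp
  [68,85): 17 bp
  [85,91): 6 bp
  [91,100): 9 bp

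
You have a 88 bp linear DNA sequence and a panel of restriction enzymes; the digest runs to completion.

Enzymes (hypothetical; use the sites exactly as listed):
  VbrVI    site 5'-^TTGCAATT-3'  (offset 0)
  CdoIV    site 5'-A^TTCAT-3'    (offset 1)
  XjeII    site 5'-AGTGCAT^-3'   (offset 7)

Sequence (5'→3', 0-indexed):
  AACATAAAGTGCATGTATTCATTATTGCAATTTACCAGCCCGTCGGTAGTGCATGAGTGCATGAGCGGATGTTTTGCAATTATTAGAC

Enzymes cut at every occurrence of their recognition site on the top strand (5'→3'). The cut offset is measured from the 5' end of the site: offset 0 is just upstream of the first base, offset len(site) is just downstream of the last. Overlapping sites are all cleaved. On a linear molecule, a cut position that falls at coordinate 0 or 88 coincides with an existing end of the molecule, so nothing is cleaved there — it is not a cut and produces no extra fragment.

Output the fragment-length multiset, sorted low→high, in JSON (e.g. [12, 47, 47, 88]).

[3,7,8,11,14,15,30]

Per-enzyme occurrences:
  VbrVI (TTGCAATT, off=0): starts [24, 73] → cuts [24, 73]
  CdoIV (ATTCAT, off=1): starts [16] → cuts [17]
  XjeII (AGTGCAT, off=7): starts [7, 47, 55] → cuts [14, 54, 62]

Pooled cuts: [14, 17, 24, 54, 62, 73]

Fragments:
  [0,14): 14 bp
  [14,17): 3 bp
  [17,24): 7 bp
  [24,54): 30 bp
  [54,62): 8 bp
  [62,73): 11 bp
  [73,88): 15 bp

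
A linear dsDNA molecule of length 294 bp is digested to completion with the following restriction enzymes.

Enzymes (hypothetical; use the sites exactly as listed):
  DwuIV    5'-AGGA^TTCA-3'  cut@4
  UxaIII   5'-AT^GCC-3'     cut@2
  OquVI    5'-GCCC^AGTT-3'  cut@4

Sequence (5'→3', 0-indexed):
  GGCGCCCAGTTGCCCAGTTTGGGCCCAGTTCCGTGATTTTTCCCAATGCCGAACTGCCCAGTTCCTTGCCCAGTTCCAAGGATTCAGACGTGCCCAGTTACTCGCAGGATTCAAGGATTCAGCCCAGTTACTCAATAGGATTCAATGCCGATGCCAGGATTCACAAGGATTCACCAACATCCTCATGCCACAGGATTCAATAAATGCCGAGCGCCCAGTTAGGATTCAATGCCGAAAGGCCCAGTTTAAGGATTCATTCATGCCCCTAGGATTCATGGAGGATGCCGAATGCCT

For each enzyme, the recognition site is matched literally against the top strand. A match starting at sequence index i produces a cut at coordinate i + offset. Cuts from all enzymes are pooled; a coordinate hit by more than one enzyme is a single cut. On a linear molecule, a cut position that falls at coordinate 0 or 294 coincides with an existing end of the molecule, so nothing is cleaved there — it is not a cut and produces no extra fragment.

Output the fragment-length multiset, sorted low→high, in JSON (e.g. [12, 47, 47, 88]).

Scan for sites:
  DwuIV (AGGATTCA, off=4): starts [78, 105, 113, 136, 155, 165, 191, 220, 248, 267] → cuts [82, 109, 117, 140, 159, 169, 195, 224, 252, 271]
  UxaIII (ATGCC, off=2): starts [45, 144, 150, 184, 203, 228, 259, 281, 288] → cuts [47, 146, 152, 186, 205, 230, 261, 283, 290]
  OquVI (GCCCAGTT, off=4): starts [3, 11, 22, 55, 67, 91, 121, 212, 238] → cuts [7, 15, 26, 59, 71, 95, 125, 216, 242]

Pooled cuts: [7, 15, 26, 47, 59, 71, 82, 95, 109, 117, 125, 140, 146, 152, 159, 169, 186, 195, 205, 216, 224, 230, 242, 252, 261, 271, 283, 290]

Fragment lengths:
  [0,7): 7 bp
  [7,15): 8 bp
  [15,26): 11 bp
  [26,47): 21 bp
  [47,59): 12 bp
  [59,71): 12 bp
  [71,82): 11 bp
  [82,95): 13 bp
  [95,109): 14 bp
  [109,117): 8 bp
  [117,125): 8 bp
  [125,140): 15 bp
  [140,146): 6 bp
  [146,152): 6 bp
  [152,159): 7 bp
  [159,169): 10 bp
  [169,186): 17 bp
  [186,195): 9 bp
  [195,205): 10 bp
  [205,216): 11 bp
  [216,224): 8 bp
  [224,230): 6 bp
  [230,242): 12 bp
  [242,252): 10 bp
  [252,261): 9 bp
  [261,271): 10 bp
  [271,283): 12 bp
  [283,290): 7 bp
  [290,294): 4 bp

[4,6,6,6,7,7,7,8,8,8,8,9,9,10,10,10,10,11,11,11,12,12,12,12,13,14,15,17,21]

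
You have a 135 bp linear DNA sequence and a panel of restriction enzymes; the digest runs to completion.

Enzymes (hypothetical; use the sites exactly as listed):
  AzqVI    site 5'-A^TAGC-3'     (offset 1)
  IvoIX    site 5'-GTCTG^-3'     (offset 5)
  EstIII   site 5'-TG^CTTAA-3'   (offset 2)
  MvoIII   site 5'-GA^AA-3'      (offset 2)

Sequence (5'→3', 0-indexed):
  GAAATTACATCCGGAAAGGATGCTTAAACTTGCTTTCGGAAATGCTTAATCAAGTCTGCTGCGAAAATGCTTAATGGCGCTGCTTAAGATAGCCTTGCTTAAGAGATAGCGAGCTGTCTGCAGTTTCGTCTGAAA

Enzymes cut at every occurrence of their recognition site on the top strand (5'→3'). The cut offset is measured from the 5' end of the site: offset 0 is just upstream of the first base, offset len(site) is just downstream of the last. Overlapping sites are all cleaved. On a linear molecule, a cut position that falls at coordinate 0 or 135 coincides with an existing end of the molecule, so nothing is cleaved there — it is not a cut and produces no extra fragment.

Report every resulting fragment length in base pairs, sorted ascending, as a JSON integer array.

Per-enzyme occurrences:
  AzqVI ATAGC/1: at [88, 105] ⇒ [89, 106]
  IvoIX GTCTG/5: at [53, 115, 127] ⇒ [58, 120, 132]
  EstIII TGCTTAA/2: at [20, 42, 67, 80, 95] ⇒ [22, 44, 69, 82, 97]
  MvoIII GAAA/2: at [0, 13, 38, 62, 131] ⇒ [2, 15, 40, 64, 133]

Pooled cuts: [2, 15, 22, 40, 44, 58, 64, 69, 82, 89, 97, 106, 120, 132, 133]

Fragment lengths:
  [0,2): 2 bp
  [2,15): 13 bp
  [15,22): 7 bp
  [22,40): 18 bp
  [40,44): 4 bp
  [44,58): 14 bp
  [58,64): 6 bp
  [64,69): 5 bp
  [69,82): 13 bp
  [82,89): 7 bp
  [89,97): 8 bp
  [97,106): 9 bp
  [106,120): 14 bp
  [120,132): 12 bp
  [132,133): 1 bp
  [133,135): 2 bp

[1,2,2,4,5,6,7,7,8,9,12,13,13,14,14,18]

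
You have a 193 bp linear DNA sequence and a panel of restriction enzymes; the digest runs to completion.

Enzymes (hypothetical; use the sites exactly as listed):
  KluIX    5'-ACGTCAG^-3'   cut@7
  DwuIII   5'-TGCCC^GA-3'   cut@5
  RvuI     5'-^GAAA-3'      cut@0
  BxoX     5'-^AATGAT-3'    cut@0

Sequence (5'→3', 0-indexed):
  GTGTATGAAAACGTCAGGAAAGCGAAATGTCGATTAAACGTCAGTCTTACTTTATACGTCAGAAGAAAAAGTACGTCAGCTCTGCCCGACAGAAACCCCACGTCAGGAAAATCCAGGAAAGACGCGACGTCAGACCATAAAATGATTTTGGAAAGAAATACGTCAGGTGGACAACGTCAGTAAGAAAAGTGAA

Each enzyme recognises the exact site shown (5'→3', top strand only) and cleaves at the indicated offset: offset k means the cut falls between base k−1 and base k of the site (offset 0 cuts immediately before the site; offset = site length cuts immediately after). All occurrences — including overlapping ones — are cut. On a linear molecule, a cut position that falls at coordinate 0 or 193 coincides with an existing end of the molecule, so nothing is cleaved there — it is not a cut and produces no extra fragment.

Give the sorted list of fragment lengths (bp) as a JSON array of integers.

Site scan:
  KluIX ACGTCAG/7: at [10, 37, 55, 72, 99, 126, 159, 173] ⇒ [17, 44, 62, 79, 106, 133, 166, 180]
  DwuIII TGCCCGA/5: at [82] ⇒ [87]
  RvuI GAAA/0: at [6, 17, 23, 64, 91, 106, 116, 150, 154, 183] ⇒ [6, 17, 23, 64, 91, 106, 116, 150, 154, 183]
  BxoX AATGAT/0: at [140] ⇒ [140]

Pooled cuts: [6, 17, 23, 44, 62, 64, 79, 87, 91, 106, 116, 133, 140, 150, 154, 166, 180, 183]

Fragment lengths:
  [0,6): 6 bp
  [6,17): 11 bp
  [17,23): 6 bp
  [23,44): 21 bp
  [44,62): 18 bp
  [62,64): 2 bp
  [64,79): 15 bp
  [79,87): 8 bp
  [87,91): 4 bp
  [91,106): 15 bp
  [106,116): 10 bp
  [116,133): 17 bp
  [133,140): 7 bp
  [140,150): 10 bp
  [150,154): 4 bp
  [154,166): 12 bp
  [166,180): 14 bp
  [180,183): 3 bp
  [183,193): 10 bp

[2,3,4,4,6,6,7,8,10,10,10,11,12,14,15,15,17,18,21]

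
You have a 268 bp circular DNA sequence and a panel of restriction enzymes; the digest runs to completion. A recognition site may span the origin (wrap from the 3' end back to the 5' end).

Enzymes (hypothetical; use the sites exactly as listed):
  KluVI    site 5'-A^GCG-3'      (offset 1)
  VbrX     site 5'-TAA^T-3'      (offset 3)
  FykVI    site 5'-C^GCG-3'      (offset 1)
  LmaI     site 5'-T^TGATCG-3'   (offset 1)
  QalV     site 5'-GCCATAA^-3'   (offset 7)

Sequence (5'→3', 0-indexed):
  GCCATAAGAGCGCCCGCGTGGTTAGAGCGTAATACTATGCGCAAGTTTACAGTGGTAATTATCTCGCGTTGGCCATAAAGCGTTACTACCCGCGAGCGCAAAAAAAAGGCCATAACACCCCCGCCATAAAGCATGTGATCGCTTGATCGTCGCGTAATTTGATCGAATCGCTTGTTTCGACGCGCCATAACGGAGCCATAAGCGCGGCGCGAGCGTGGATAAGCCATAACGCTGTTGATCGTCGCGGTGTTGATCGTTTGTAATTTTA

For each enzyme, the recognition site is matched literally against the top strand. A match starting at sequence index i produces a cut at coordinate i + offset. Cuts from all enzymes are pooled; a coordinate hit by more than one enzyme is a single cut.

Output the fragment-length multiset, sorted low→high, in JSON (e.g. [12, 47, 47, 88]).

Site scan:
  KluVI AGCG/1: at [8, 25, 78, 94, 200, 211] ⇒ [9, 26, 79, 95, 201, 212]
  VbrX TAAT/3: at [29, 55, 154, 260] ⇒ [32, 58, 157, 263]
  FykVI CGCG/1: at [14, 64, 90, 150, 180, 202, 207, 242] ⇒ [15, 65, 91, 151, 181, 203, 208, 243]
  LmaI TTGATCG/1: at [142, 158, 234, 249] ⇒ [143, 159, 235, 250]
  QalV GCCATAA/7: at [0, 71, 108, 122, 183, 194, 222] ⇒ [7, 78, 115, 129, 190, 201, 229]

All cut coordinates (distinct, sorted): [7, 9, 15, 26, 32, 58, 65, 78, 79, 91, 95, 115, 129, 143, 151, 157, 159, 181, 190, 201, 203, 208, 212, 229, 235, 243, 250, 263]

Fragment lengths:
  7→9: 2 bp
  9→15: 6 bp
  15→26: 11 bp
  26→32: 6 bp
  32→58: 26 bp
  58→65: 7 bp
  65→78: 13 bp
  78→79: 1 bp
  79→91: 12 bp
  91→95: 4 bp
  95→115: 20 bp
  115→129: 14 bp
  129→143: 14 bp
  143→151: 8 bp
  151→157: 6 bp
  157→159: 2 bp
  159→181: 22 bp
  181→190: 9 bp
  190→201: 11 bp
  201→203: 2 bp
  203→208: 5 bp
  208→212: 4 bp
  212→229: 17 bp
  229→235: 6 bp
  235→243: 8 bp
  243→250: 7 bp
  250→263: 13 bp
  263→7 (wrap): 268-263+7 = 12 bp

[1,2,2,2,4,4,5,6,6,6,6,7,7,8,8,9,11,11,12,12,13,13,14,14,17,20,22,26]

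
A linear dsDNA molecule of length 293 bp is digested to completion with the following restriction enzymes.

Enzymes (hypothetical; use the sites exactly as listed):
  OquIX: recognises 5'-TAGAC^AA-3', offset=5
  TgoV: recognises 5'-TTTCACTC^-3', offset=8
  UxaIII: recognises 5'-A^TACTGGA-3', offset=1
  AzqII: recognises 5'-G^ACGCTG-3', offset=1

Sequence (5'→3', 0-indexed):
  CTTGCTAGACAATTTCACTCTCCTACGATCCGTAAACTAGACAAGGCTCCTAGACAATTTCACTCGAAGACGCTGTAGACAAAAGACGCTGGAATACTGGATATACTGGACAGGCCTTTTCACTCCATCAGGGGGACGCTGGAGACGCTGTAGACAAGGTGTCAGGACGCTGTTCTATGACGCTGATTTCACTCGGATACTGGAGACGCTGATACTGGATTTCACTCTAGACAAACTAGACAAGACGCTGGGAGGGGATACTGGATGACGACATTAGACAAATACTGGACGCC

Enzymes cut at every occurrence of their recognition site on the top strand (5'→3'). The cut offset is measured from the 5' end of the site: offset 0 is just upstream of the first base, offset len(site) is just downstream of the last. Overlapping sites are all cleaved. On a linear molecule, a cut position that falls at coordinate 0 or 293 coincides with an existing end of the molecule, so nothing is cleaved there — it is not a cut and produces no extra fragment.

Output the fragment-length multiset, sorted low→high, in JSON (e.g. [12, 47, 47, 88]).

[3,3,3,4,5,5,7,8,9,9,9,9,10,10,10,10,11,11,11,11,13,13,14,15,15,21,22,22]

Site scan:
  OquIX (TAGACAA, off=5): starts [5, 37, 50, 75, 150, 227, 236, 274] → cuts [10, 42, 55, 80, 155, 232, 241, 279]
  TgoV (TTTCACTC, off=8): starts [12, 57, 117, 186, 219] → cuts [20, 65, 125, 194, 227]
  UxaIII (ATACTGGA, off=1): starts [93, 102, 196, 211, 257, 281] → cuts [94, 103, 197, 212, 258, 282]
  AzqII (GACGCTG, off=1): starts [68, 84, 134, 143, 165, 178, 204, 243] → cuts [69, 85, 135, 144, 166, 179, 205, 244]

All cut coordinates (distinct, sorted): [10, 20, 42, 55, 65, 69, 80, 85, 94, 103, 125, 135, 144, 155, 166, 179, 194, 197, 205, 212, 227, 232, 241, 244, 258, 279, 282]

Fragments:
  [0,10): 10 bp
  [10,20): 10 bp
  [20,42): 22 bp
  [42,55): 13 bp
  [55,65): 10 bp
  [65,69): 4 bp
  [69,80): 11 bp
  [80,85): 5 bp
  [85,94): 9 bp
  [94,103): 9 bp
  [103,125): 22 bp
  [125,135): 10 bp
  [135,144): 9 bp
  [144,155): 11 bp
  [155,166): 11 bp
  [166,179): 13 bp
  [179,194): 15 bp
  [194,197): 3 bp
  [197,205): 8 bp
  [205,212): 7 bp
  [212,227): 15 bp
  [227,232): 5 bp
  [232,241): 9 bp
  [241,244): 3 bp
  [244,258): 14 bp
  [258,279): 21 bp
  [279,282): 3 bp
  [282,293): 11 bp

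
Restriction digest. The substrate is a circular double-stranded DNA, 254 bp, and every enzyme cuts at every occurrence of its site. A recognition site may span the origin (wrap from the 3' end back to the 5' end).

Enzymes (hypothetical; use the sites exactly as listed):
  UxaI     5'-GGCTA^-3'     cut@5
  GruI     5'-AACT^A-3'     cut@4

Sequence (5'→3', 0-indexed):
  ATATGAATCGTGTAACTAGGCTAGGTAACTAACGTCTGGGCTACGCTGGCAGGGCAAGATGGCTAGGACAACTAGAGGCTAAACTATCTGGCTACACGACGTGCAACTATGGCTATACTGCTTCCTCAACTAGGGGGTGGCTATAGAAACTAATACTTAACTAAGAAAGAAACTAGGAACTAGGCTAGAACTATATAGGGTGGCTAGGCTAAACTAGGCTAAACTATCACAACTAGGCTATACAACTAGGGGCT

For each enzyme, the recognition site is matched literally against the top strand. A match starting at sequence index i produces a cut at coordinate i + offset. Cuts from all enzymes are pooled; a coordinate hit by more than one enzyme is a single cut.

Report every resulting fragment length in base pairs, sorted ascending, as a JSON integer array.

Per-enzyme occurrences:
  UxaI GGCTA/5: at [18, 38, 60, 76, 89, 110, 138, 182, 201, 206, 216, 235, 250] ⇒ [1, 23, 43, 65, 81, 94, 115, 143, 187, 206, 211, 221, 240]
  GruI AACTA/4: at [13, 26, 69, 81, 104, 127, 147, 158, 170, 177, 188, 211, 221, 230, 243] ⇒ [17, 30, 73, 85, 108, 131, 151, 162, 174, 181, 192, 215, 225, 234, 247]

Pooled cuts: [1, 17, 23, 30, 43, 65, 73, 81, 85, 94, 108, 115, 131, 143, 151, 162, 174, 181, 187, 192, 206, 211, 215, 221, 225, 234, 240, 247]

Fragments:
  1→17: 16 bp
  17→23: 6 bp
  23→30: 7 bp
  30→43: 13 bp
  43→65: 22 bp
  65→73: 8 bp
  73→81: 8 bp
  81→85: 4 bp
  85→94: 9 bp
  94→108: 14 bp
  108→115: 7 bp
  115→131: 16 bp
  131→143: 12 bp
  143→151: 8 bp
  151→162: 11 bp
  162→174: 12 bp
  174→181: 7 bp
  181→187: 6 bp
  187→192: 5 bp
  192→206: 14 bp
  206→211: 5 bp
  211→215: 4 bp
  215→221: 6 bp
  221→225: 4 bp
  225→234: 9 bp
  234→240: 6 bp
  240→247: 7 bp
  247→1 (wrap): 254-247+1 = 8 bp

[4,4,4,5,5,6,6,6,6,7,7,7,7,8,8,8,8,9,9,11,12,12,13,14,14,16,16,22]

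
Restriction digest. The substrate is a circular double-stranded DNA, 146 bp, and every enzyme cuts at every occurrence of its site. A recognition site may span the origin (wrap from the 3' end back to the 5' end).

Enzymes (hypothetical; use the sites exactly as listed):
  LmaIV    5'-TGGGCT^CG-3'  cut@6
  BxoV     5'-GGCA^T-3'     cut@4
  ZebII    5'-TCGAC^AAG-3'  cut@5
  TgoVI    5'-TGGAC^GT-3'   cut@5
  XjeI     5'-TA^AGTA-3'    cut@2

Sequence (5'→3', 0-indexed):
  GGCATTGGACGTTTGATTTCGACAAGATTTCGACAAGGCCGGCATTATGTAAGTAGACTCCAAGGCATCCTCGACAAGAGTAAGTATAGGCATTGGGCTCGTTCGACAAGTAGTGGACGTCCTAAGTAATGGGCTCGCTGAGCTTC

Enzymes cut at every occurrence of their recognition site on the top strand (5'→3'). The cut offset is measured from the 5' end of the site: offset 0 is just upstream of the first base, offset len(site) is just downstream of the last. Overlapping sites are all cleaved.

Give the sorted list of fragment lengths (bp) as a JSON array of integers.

[6,6,7,7,7,8,8,10,10,11,11,11,13,15,16]

Site scan:
  LmaIV TGGGCTCG/6: at [93, 129] ⇒ [99, 135]
  BxoV GGCAT/4: at [0, 40, 63, 88] ⇒ [4, 44, 67, 92]
  ZebII TCGACAAG/5: at [18, 29, 70, 102] ⇒ [23, 34, 75, 107]
  TgoVI TGGACGT/5: at [5, 113] ⇒ [10, 118]
  XjeI TAAGTA/2: at [49, 80, 122] ⇒ [51, 82, 124]

Pooled cuts: [4, 10, 23, 34, 44, 51, 67, 75, 82, 92, 99, 107, 118, 124, 135]

Fragment lengths:
  4→10: 6 bp
  10→23: 13 bp
  23→34: 11 bp
  34→44: 10 bp
  44→51: 7 bp
  51→67: 16 bp
  67→75: 8 bp
  75→82: 7 bp
  82→92: 10 bp
  92→99: 7 bp
  99→107: 8 bp
  107→118: 11 bp
  118→124: 6 bp
  124→135: 11 bp
  135→4 (wrap): 146-135+4 = 15 bp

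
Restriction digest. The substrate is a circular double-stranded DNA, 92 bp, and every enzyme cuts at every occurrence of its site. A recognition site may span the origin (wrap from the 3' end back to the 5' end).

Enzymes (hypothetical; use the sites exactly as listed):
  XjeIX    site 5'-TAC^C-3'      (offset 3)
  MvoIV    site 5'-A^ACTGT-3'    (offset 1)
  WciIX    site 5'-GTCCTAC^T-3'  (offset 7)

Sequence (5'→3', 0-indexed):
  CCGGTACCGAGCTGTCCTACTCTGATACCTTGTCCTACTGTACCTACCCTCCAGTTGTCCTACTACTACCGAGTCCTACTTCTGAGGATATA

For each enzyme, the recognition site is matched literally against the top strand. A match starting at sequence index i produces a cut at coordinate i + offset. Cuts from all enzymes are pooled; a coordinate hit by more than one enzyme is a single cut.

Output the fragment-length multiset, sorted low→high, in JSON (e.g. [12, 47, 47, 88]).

[4,5,6,6,8,10,10,13,14,16]

Per-enzyme occurrences:
  XjeIX (TACC, off=3): starts [4, 25, 40, 44, 66, 90] → cuts [1, 7, 28, 43, 47, 69]
  MvoIV (AACTGT, off=1): no sites
  WciIX (GTCCTACT, off=7): starts [13, 31, 56, 72] → cuts [20, 38, 63, 79]

All cut coordinates (distinct, sorted): [1, 7, 20, 28, 38, 43, 47, 63, 69, 79]

Fragments:
  1→7: 6 bp
  7→20: 13 bp
  20→28: 8 bp
  28→38: 10 bp
  38→43: 5 bp
  43→47: 4 bp
  47→63: 16 bp
  63→69: 6 bp
  69→79: 10 bp
  79→1 (wrap): 92-79+1 = 14 bp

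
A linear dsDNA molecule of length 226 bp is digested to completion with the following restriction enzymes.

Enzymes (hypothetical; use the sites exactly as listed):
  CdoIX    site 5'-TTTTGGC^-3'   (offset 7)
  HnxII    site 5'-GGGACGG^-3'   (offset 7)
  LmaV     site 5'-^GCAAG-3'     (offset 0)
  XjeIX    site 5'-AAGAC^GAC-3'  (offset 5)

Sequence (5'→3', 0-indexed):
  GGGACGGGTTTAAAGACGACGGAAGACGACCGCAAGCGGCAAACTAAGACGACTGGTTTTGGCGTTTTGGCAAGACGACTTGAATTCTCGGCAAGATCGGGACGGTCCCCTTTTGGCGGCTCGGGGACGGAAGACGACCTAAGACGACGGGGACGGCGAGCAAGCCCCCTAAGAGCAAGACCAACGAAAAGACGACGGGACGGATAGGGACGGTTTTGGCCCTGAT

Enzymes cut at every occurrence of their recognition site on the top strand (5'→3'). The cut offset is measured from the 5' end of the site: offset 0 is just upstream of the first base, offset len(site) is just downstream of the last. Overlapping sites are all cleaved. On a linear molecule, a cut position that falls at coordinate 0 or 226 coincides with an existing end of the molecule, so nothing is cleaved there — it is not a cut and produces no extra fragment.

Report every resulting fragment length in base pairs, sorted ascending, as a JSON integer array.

Per-enzyme occurrences:
  CdoIX (TTTTGGC, off=7): starts [56, 64, 110, 213] → cuts [63, 71, 117, 220]
  HnxII (GGGACGG, off=7): starts [0, 98, 123, 149, 196, 206] → cuts [7, 105, 130, 156, 203, 213]
  LmaV (GCAAG, off=0): starts [31, 69, 90, 159, 174] → cuts [31, 69, 90, 159, 174]
  XjeIX (AAGACGAC, off=5): starts [12, 22, 45, 71, 130, 140, 188] → cuts [17, 27, 50, 76, 135, 145, 193]

All cut coordinates (distinct, sorted): [7, 17, 27, 31, 50, 63, 69, 71, 76, 90, 105, 117, 130, 135, 145, 156, 159, 174, 193, 203, 213, 220]

Fragments:
  [0,7): 7 bp
  [7,17): 10 bp
  [17,27): 10 bp
  [27,31): 4 bp
  [31,50): 19 bp
  [50,63): 13 bp
  [63,69): 6 bp
  [69,71): 2 bp
  [71,76): 5 bp
  [76,90): 14 bp
  [90,105): 15 bp
  [105,117): 12 bp
  [117,130): 13 bp
  [130,135): 5 bp
  [135,145): 10 bp
  [145,156): 11 bp
  [156,159): 3 bp
  [159,174): 15 bp
  [174,193): 19 bp
  [193,203): 10 bp
  [203,213): 10 bp
  [213,220): 7 bp
  [220,226): 6 bp

[2,3,4,5,5,6,6,7,7,10,10,10,10,10,11,12,13,13,14,15,15,19,19]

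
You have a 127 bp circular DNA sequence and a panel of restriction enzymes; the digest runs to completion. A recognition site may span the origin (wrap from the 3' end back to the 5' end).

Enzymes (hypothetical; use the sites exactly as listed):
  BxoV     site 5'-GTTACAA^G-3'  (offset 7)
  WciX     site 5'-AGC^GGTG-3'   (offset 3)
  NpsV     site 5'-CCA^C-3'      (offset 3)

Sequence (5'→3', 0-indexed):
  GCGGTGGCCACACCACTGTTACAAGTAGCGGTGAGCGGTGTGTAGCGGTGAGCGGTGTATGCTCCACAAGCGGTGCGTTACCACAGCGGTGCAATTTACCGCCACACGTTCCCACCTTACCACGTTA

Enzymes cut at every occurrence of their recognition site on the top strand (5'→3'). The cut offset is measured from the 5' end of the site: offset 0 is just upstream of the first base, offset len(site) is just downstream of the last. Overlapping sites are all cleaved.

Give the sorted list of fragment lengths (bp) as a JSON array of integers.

[4,5,5,5,7,7,7,8,8,9,10,10,12,13,17]

Scan for sites:
  BxoV GTTACAAG/7: at [17] ⇒ [24]
  WciX AGCGGTG/3: at [26, 33, 43, 50, 68, 84, 126] ⇒ [2, 29, 36, 46, 53, 71, 87]
  NpsV CCAC/3: at [7, 12, 63, 80, 101, 111, 119] ⇒ [10, 15, 66, 83, 104, 114, 122]

All cut coordinates (distinct, sorted): [2, 10, 15, 24, 29, 36, 46, 53, 66, 71, 83, 87, 104, 114, 122]

Fragments:
  2→10: 8 bp
  10→15: 5 bp
  15→24: 9 bp
  24→29: 5 bp
  29→36: 7 bp
  36→46: 10 bp
  46→53: 7 bp
  53→66: 13 bp
  66→71: 5 bp
  71→83: 12 bp
  83→87: 4 bp
  87→104: 17 bp
  104→114: 10 bp
  114→122: 8 bp
  122→2 (wrap): 127-122+2 = 7 bp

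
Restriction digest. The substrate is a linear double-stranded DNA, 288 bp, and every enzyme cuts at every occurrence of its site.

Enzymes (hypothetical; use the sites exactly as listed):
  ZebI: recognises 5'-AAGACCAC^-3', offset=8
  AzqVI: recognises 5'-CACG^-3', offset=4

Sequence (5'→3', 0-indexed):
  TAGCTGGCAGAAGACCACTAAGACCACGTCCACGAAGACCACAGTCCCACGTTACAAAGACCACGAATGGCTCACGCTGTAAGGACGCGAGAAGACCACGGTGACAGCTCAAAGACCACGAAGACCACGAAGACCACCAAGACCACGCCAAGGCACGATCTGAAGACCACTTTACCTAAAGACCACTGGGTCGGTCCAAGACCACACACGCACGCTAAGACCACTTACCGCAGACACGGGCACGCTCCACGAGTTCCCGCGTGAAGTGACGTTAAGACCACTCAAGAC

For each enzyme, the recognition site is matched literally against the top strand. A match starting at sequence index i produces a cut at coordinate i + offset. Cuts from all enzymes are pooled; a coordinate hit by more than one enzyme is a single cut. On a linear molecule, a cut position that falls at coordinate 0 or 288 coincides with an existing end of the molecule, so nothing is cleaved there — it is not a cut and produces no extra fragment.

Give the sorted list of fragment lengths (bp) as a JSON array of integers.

[1,1,1,1,1,1,4,5,6,6,7,7,8,8,8,9,9,9,10,10,11,13,13,14,16,18,19,19,23,30]

Scan for sites:
  ZebI AAGACCAC/8: at [10, 19, 34, 56, 91, 111, 120, 129, 138, 162, 178, 197, 216, 273] ⇒ [18, 27, 42, 64, 99, 119, 128, 137, 146, 170, 186, 205, 224, 281]
  AzqVI CACG/4: at [24, 30, 47, 61, 72, 96, 116, 125, 143, 153, 206, 210, 234, 240, 247] ⇒ [28, 34, 51, 65, 76, 100, 120, 129, 147, 157, 210, 214, 238, 244, 251]

Pooled cuts: [18, 27, 28, 34, 42, 51, 64, 65, 76, 99, 100, 119, 120, 128, 129, 137, 146, 147, 157, 170, 186, 205, 210, 214, 224, 238, 244, 251, 281]

Fragments:
  [0,18): 18 bp
  [18,27): 9 bp
  [27,28): 1 bp
  [28,34): 6 bp
  [34,42): 8 bp
  [42,51): 9 bp
  [51,64): 13 bp
  [64,65): 1 bp
  [65,76): 11 bp
  [76,99): 23 bp
  [99,100): 1 bp
  [100,119): 19 bp
  [119,120): 1 bp
  [120,128): 8 bp
  [128,129): 1 bp
  [129,137): 8 bp
  [137,146): 9 bp
  [146,147): 1 bp
  [147,157): 10 bp
  [157,170): 13 bp
  [170,186): 16 bp
  [186,205): 19 bp
  [205,210): 5 bp
  [210,214): 4 bp
  [214,224): 10 bp
  [224,238): 14 bp
  [238,244): 6 bp
  [244,251): 7 bp
  [251,281): 30 bp
  [281,288): 7 bp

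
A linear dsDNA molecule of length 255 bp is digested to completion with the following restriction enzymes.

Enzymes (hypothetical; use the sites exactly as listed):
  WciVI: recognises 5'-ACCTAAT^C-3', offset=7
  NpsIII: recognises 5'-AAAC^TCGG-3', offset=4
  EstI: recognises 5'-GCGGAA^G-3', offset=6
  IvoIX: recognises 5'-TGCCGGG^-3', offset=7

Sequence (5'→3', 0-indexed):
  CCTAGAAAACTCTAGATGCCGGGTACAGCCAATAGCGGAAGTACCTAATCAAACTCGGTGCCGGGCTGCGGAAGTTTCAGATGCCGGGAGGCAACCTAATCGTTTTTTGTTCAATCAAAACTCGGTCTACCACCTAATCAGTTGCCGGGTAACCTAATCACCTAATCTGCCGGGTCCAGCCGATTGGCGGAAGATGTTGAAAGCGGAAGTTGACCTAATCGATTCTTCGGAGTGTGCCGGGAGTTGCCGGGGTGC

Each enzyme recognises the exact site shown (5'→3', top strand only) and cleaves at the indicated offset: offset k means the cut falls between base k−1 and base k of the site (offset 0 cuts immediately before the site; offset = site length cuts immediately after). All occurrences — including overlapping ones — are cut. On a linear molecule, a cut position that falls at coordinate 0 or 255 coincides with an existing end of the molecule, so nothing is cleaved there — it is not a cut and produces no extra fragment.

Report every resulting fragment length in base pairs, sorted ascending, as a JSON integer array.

Scan for sites:
  WciVI ACCTAATC/7: at [42, 93, 131, 151, 159, 212] ⇒ [49, 100, 138, 158, 166, 219]
  NpsIII AAACTCGG/4: at [50, 117] ⇒ [54, 121]
  EstI GCGGAAG/6: at [34, 67, 186, 202] ⇒ [40, 73, 192, 208]
  IvoIX TGCCGGG/7: at [16, 58, 81, 142, 167, 234, 244] ⇒ [23, 65, 88, 149, 174, 241, 251]

All cut coordinates (distinct, sorted): [23, 40, 49, 54, 65, 73, 88, 100, 121, 138, 149, 158, 166, 174, 192, 208, 219, 241, 251]

Fragments:
  [0,23): 23 bp
  [23,40): 17 bp
  [40,49): 9 bp
  [49,54): 5 bp
  [54,65): 11 bp
  [65,73): 8 bp
  [73,88): 15 bp
  [88,100): 12 bp
  [100,121): 21 bp
  [121,138): 17 bp
  [138,149): 11 bp
  [149,158): 9 bp
  [158,166): 8 bp
  [166,174): 8 bp
  [174,192): 18 bp
  [192,208): 16 bp
  [208,219): 11 bp
  [219,241): 22 bp
  [241,251): 10 bp
  [251,255): 4 bp

[4,5,8,8,8,9,9,10,11,11,11,12,15,16,17,17,18,21,22,23]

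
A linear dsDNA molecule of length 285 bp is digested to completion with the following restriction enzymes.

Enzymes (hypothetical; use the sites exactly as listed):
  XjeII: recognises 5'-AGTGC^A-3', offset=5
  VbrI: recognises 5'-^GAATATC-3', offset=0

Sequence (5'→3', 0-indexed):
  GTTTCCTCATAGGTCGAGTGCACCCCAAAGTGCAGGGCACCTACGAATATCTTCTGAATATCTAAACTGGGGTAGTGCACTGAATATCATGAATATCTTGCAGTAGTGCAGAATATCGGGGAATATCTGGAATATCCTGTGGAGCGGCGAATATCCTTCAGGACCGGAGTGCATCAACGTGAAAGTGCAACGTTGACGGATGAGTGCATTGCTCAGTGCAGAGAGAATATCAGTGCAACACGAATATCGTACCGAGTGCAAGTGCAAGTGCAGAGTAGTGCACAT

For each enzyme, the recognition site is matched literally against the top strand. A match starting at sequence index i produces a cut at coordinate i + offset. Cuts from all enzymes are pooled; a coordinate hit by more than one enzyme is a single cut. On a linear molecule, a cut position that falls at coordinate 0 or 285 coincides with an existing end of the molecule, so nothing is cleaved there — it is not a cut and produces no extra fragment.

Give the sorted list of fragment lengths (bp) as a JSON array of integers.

[1,3,4,5,5,6,6,9,9,10,10,11,11,12,12,12,16,18,19,19,19,21,23,24]

Scan for sites:
  XjeII (AGTGCA, off=5): starts [16, 28, 73, 104, 167, 183, 202, 214, 231, 254, 260, 266, 276] → cuts [21, 33, 78, 109, 172, 188, 207, 219, 236, 259, 265, 271, 281]
  VbrI (GAATATC, off=0): starts [44, 55, 81, 90, 110, 120, 129, 148, 224, 241] → cuts [44, 55, 81, 90, 110, 120, 129, 148, 224, 241]

All cut coordinates (distinct, sorted): [21, 33, 44, 55, 78, 81, 90, 109, 110, 120, 129, 148, 172, 188, 207, 219, 224, 236, 241, 259, 265, 271, 281]

Fragment lengths:
  [0,21): 21 bp
  [21,33): 12 bp
  [33,44): 11 bp
  [44,55): 11 bp
  [55,78): 23 bp
  [78,81): 3 bp
  [81,90): 9 bp
  [90,109): 19 bp
  [109,110): 1 bp
  [110,120): 10 bp
  [120,129): 9 bp
  [129,148): 19 bp
  [148,172): 24 bp
  [172,188): 16 bp
  [188,207): 19 bp
  [207,219): 12 bp
  [219,224): 5 bp
  [224,236): 12 bp
  [236,241): 5 bp
  [241,259): 18 bp
  [259,265): 6 bp
  [265,271): 6 bp
  [271,281): 10 bp
  [281,285): 4 bp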